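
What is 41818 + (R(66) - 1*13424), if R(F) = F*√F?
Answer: 28394 + 66*√66 ≈ 28930.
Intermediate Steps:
R(F) = F^(3/2)
41818 + (R(66) - 1*13424) = 41818 + (66^(3/2) - 1*13424) = 41818 + (66*√66 - 13424) = 41818 + (-13424 + 66*√66) = 28394 + 66*√66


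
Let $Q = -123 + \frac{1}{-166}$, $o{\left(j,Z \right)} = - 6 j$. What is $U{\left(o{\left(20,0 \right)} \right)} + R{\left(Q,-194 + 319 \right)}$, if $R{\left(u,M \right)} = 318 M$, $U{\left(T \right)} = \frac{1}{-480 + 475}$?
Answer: $\frac{198749}{5} \approx 39750.0$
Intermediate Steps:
$U{\left(T \right)} = - \frac{1}{5}$ ($U{\left(T \right)} = \frac{1}{-5} = - \frac{1}{5}$)
$Q = - \frac{20419}{166}$ ($Q = -123 - \frac{1}{166} = - \frac{20419}{166} \approx -123.01$)
$U{\left(o{\left(20,0 \right)} \right)} + R{\left(Q,-194 + 319 \right)} = - \frac{1}{5} + 318 \left(-194 + 319\right) = - \frac{1}{5} + 318 \cdot 125 = - \frac{1}{5} + 39750 = \frac{198749}{5}$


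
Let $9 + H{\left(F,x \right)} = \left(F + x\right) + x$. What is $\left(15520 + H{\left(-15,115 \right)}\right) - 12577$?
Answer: $3149$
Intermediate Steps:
$H{\left(F,x \right)} = -9 + F + 2 x$ ($H{\left(F,x \right)} = -9 + \left(\left(F + x\right) + x\right) = -9 + \left(F + 2 x\right) = -9 + F + 2 x$)
$\left(15520 + H{\left(-15,115 \right)}\right) - 12577 = \left(15520 - -206\right) - 12577 = \left(15520 + 206\right) - 12577 = 15726 - 12577 = 3149$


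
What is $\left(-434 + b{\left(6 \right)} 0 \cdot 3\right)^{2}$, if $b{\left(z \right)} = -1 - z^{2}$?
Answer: $188356$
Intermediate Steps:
$\left(-434 + b{\left(6 \right)} 0 \cdot 3\right)^{2} = \left(-434 + \left(-1 - 6^{2}\right) 0 \cdot 3\right)^{2} = \left(-434 + \left(-1 - 36\right) 0 \cdot 3\right)^{2} = \left(-434 + \left(-37\right) 0 \cdot 3\right)^{2} = \left(-434 + 0 \cdot 3\right)^{2} = \left(-434 + 0\right)^{2} = \left(-434\right)^{2} = 188356$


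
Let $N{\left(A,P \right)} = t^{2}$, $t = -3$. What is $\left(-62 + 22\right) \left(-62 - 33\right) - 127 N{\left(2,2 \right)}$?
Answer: $2657$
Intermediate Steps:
$N{\left(A,P \right)} = 9$ ($N{\left(A,P \right)} = \left(-3\right)^{2} = 9$)
$\left(-62 + 22\right) \left(-62 - 33\right) - 127 N{\left(2,2 \right)} = \left(-62 + 22\right) \left(-62 - 33\right) - 1143 = \left(-40\right) \left(-95\right) - 1143 = 3800 - 1143 = 2657$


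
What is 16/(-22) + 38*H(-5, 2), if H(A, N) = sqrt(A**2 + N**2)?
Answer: -8/11 + 38*sqrt(29) ≈ 203.91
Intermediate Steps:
16/(-22) + 38*H(-5, 2) = 16/(-22) + 38*sqrt((-5)**2 + 2**2) = 16*(-1/22) + 38*sqrt(25 + 4) = -8/11 + 38*sqrt(29)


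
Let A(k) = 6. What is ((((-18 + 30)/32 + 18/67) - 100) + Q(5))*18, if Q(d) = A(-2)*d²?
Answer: 244305/268 ≈ 911.59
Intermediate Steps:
Q(d) = 6*d²
((((-18 + 30)/32 + 18/67) - 100) + Q(5))*18 = ((((-18 + 30)/32 + 18/67) - 100) + 6*5²)*18 = (((12*(1/32) + 18*(1/67)) - 100) + 6*25)*18 = (((3/8 + 18/67) - 100) + 150)*18 = ((345/536 - 100) + 150)*18 = (-53255/536 + 150)*18 = (27145/536)*18 = 244305/268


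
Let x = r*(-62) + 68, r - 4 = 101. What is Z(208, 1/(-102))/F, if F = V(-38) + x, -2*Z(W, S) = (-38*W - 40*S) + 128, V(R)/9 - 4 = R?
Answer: -99139/172074 ≈ -0.57614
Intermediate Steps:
r = 105 (r = 4 + 101 = 105)
V(R) = 36 + 9*R
x = -6442 (x = 105*(-62) + 68 = -6510 + 68 = -6442)
Z(W, S) = -64 + 19*W + 20*S (Z(W, S) = -((-38*W - 40*S) + 128)/2 = -((-40*S - 38*W) + 128)/2 = -(128 - 40*S - 38*W)/2 = -64 + 19*W + 20*S)
F = -6748 (F = (36 + 9*(-38)) - 6442 = (36 - 342) - 6442 = -306 - 6442 = -6748)
Z(208, 1/(-102))/F = (-64 + 19*208 + 20/(-102))/(-6748) = (-64 + 3952 + 20*(-1/102))*(-1/6748) = (-64 + 3952 - 10/51)*(-1/6748) = (198278/51)*(-1/6748) = -99139/172074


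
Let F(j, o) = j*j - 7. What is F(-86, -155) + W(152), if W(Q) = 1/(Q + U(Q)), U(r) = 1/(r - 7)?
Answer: 162861094/22041 ≈ 7389.0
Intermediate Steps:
U(r) = 1/(-7 + r)
F(j, o) = -7 + j² (F(j, o) = j² - 7 = -7 + j²)
W(Q) = 1/(Q + 1/(-7 + Q))
F(-86, -155) + W(152) = (-7 + (-86)²) + (-7 + 152)/(1 + 152*(-7 + 152)) = (-7 + 7396) + 145/(1 + 152*145) = 7389 + 145/(1 + 22040) = 7389 + 145/22041 = 162861094/22041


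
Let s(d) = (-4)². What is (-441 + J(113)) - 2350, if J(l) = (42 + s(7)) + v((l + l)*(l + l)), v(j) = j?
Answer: 48343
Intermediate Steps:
s(d) = 16
J(l) = 58 + 4*l² (J(l) = (42 + 16) + (l + l)*(l + l) = 58 + (2*l)*(2*l) = 58 + 4*l²)
(-441 + J(113)) - 2350 = (-441 + (58 + 4*113²)) - 2350 = (-441 + (58 + 4*12769)) - 2350 = (-441 + (58 + 51076)) - 2350 = (-441 + 51134) - 2350 = 50693 - 2350 = 48343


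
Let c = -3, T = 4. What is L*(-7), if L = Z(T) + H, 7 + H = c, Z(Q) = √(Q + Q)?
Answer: 70 - 14*√2 ≈ 50.201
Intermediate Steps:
Z(Q) = √2*√Q (Z(Q) = √(2*Q) = √2*√Q)
H = -10 (H = -7 - 3 = -10)
L = -10 + 2*√2 (L = √2*√4 - 10 = √2*2 - 10 = 2*√2 - 10 = -10 + 2*√2 ≈ -7.1716)
L*(-7) = (-10 + 2*√2)*(-7) = 70 - 14*√2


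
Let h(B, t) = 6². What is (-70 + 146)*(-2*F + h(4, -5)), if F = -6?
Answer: 3648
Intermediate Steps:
h(B, t) = 36
(-70 + 146)*(-2*F + h(4, -5)) = (-70 + 146)*(-2*(-6) + 36) = 76*(12 + 36) = 76*48 = 3648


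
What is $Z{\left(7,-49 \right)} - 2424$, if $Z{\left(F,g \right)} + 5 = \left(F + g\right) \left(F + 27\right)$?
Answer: $-3857$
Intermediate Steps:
$Z{\left(F,g \right)} = -5 + \left(27 + F\right) \left(F + g\right)$ ($Z{\left(F,g \right)} = -5 + \left(F + g\right) \left(F + 27\right) = -5 + \left(F + g\right) \left(27 + F\right) = -5 + \left(27 + F\right) \left(F + g\right)$)
$Z{\left(7,-49 \right)} - 2424 = \left(-5 + 7^{2} + 27 \cdot 7 + 27 \left(-49\right) + 7 \left(-49\right)\right) - 2424 = \left(-5 + 49 + 189 - 1323 - 343\right) - 2424 = -1433 - 2424 = -3857$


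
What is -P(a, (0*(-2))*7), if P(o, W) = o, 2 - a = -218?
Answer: -220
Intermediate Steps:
a = 220 (a = 2 - 1*(-218) = 2 + 218 = 220)
-P(a, (0*(-2))*7) = -1*220 = -220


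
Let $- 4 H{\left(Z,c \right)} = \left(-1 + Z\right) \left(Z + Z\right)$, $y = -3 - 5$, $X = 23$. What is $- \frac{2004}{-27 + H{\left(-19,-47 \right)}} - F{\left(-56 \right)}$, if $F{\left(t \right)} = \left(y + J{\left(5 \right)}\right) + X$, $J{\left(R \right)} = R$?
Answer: $- \frac{2336}{217} \approx -10.765$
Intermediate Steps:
$y = -8$ ($y = -3 - 5 = -8$)
$H{\left(Z,c \right)} = - \frac{Z \left(-1 + Z\right)}{2}$ ($H{\left(Z,c \right)} = - \frac{\left(-1 + Z\right) \left(Z + Z\right)}{4} = - \frac{\left(-1 + Z\right) 2 Z}{4} = - \frac{2 Z \left(-1 + Z\right)}{4} = - \frac{Z \left(-1 + Z\right)}{2}$)
$F{\left(t \right)} = 20$ ($F{\left(t \right)} = \left(-8 + 5\right) + 23 = -3 + 23 = 20$)
$- \frac{2004}{-27 + H{\left(-19,-47 \right)}} - F{\left(-56 \right)} = - \frac{2004}{-27 + \frac{1}{2} \left(-19\right) \left(1 - -19\right)} - 20 = - \frac{2004}{-27 + \frac{1}{2} \left(-19\right) \left(1 + 19\right)} - 20 = - \frac{2004}{-27 + \frac{1}{2} \left(-19\right) 20} - 20 = - \frac{2004}{-27 - 190} - 20 = - \frac{2004}{-217} - 20 = \left(-2004\right) \left(- \frac{1}{217}\right) - 20 = \frac{2004}{217} - 20 = - \frac{2336}{217}$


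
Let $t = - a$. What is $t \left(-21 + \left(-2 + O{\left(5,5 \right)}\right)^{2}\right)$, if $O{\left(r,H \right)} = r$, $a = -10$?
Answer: $-120$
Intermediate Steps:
$t = 10$ ($t = \left(-1\right) \left(-10\right) = 10$)
$t \left(-21 + \left(-2 + O{\left(5,5 \right)}\right)^{2}\right) = 10 \left(-21 + \left(-2 + 5\right)^{2}\right) = 10 \left(-21 + 3^{2}\right) = 10 \left(-21 + 9\right) = 10 \left(-12\right) = -120$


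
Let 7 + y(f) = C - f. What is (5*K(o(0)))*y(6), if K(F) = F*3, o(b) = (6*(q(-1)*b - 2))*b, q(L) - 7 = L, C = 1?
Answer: 0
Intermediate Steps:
q(L) = 7 + L
o(b) = b*(-12 + 36*b) (o(b) = (6*((7 - 1)*b - 2))*b = (6*(6*b - 2))*b = (6*(-2 + 6*b))*b = (-12 + 36*b)*b = b*(-12 + 36*b))
y(f) = -6 - f (y(f) = -7 + (1 - f) = -6 - f)
K(F) = 3*F
(5*K(o(0)))*y(6) = (5*(3*(12*0*(-1 + 3*0))))*(-6 - 1*6) = (5*(3*(12*0*(-1 + 0))))*(-6 - 6) = (5*(3*(12*0*(-1))))*(-12) = (5*(3*0))*(-12) = (5*0)*(-12) = 0*(-12) = 0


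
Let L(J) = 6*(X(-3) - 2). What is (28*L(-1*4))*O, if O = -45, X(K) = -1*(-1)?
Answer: 7560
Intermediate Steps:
X(K) = 1
L(J) = -6 (L(J) = 6*(1 - 2) = 6*(-1) = -6)
(28*L(-1*4))*O = (28*(-6))*(-45) = -168*(-45) = 7560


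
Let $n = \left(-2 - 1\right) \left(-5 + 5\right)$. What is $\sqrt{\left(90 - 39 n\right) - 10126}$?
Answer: $2 i \sqrt{2509} \approx 100.18 i$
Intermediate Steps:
$n = 0$ ($n = \left(-3\right) 0 = 0$)
$\sqrt{\left(90 - 39 n\right) - 10126} = \sqrt{\left(90 - 0\right) - 10126} = \sqrt{\left(90 + 0\right) - 10126} = \sqrt{90 - 10126} = \sqrt{-10036} = 2 i \sqrt{2509}$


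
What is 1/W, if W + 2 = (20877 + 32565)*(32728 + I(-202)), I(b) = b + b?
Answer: 1/1727459206 ≈ 5.7888e-10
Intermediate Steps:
I(b) = 2*b
W = 1727459206 (W = -2 + (20877 + 32565)*(32728 + 2*(-202)) = -2 + 53442*(32728 - 404) = -2 + 53442*32324 = -2 + 1727459208 = 1727459206)
1/W = 1/1727459206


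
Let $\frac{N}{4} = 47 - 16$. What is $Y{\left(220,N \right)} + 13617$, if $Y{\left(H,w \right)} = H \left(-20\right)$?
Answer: $9217$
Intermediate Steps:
$N = 124$ ($N = 4 \left(47 - 16\right) = 4 \cdot 31 = 124$)
$Y{\left(H,w \right)} = - 20 H$
$Y{\left(220,N \right)} + 13617 = \left(-20\right) 220 + 13617 = -4400 + 13617 = 9217$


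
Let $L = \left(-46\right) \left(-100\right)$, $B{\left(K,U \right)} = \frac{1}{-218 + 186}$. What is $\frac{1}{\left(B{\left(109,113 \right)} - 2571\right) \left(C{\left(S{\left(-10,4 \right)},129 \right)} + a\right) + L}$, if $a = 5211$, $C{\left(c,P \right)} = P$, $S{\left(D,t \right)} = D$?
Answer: $- \frac{8}{109797655} \approx -7.2861 \cdot 10^{-8}$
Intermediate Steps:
$B{\left(K,U \right)} = - \frac{1}{32}$ ($B{\left(K,U \right)} = \frac{1}{-32} = - \frac{1}{32}$)
$L = 4600$
$\frac{1}{\left(B{\left(109,113 \right)} - 2571\right) \left(C{\left(S{\left(-10,4 \right)},129 \right)} + a\right) + L} = \frac{1}{\left(- \frac{1}{32} - 2571\right) \left(129 + 5211\right) + 4600} = \frac{1}{\left(- \frac{82273}{32}\right) 5340 + 4600} = \frac{1}{- \frac{109834455}{8} + 4600} = \frac{1}{- \frac{109797655}{8}} = - \frac{8}{109797655}$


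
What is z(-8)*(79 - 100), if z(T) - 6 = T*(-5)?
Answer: -966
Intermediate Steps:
z(T) = 6 - 5*T (z(T) = 6 + T*(-5) = 6 - 5*T)
z(-8)*(79 - 100) = (6 - 5*(-8))*(79 - 100) = (6 + 40)*(-21) = 46*(-21) = -966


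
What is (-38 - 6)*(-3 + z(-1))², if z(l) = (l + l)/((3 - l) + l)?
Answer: -5324/9 ≈ -591.56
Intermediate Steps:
z(l) = 2*l/3 (z(l) = (2*l)/3 = (2*l)*(⅓) = 2*l/3)
(-38 - 6)*(-3 + z(-1))² = (-38 - 6)*(-3 + (⅔)*(-1))² = -44*(-3 - ⅔)² = -44*(-11/3)² = -44*121/9 = -5324/9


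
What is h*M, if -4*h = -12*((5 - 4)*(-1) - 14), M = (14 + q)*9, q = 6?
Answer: -8100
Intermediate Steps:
M = 180 (M = (14 + 6)*9 = 20*9 = 180)
h = -45 (h = -(-3)*((5 - 4)*(-1) - 14) = -(-3)*(1*(-1) - 14) = -(-3)*(-1 - 14) = -(-3)*(-15) = -¼*180 = -45)
h*M = -45*180 = -8100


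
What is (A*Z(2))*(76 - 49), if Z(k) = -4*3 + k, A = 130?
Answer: -35100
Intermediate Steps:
Z(k) = -12 + k
(A*Z(2))*(76 - 49) = (130*(-12 + 2))*(76 - 49) = (130*(-10))*27 = -1300*27 = -35100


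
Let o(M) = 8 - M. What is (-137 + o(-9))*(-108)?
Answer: 12960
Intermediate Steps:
(-137 + o(-9))*(-108) = (-137 + (8 - 1*(-9)))*(-108) = (-137 + (8 + 9))*(-108) = (-137 + 17)*(-108) = -120*(-108) = 12960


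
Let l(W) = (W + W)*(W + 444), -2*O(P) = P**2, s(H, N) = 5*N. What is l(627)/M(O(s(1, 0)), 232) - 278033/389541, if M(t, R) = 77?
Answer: 6794096089/389541 ≈ 17441.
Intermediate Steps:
O(P) = -P**2/2
l(W) = 2*W*(444 + W) (l(W) = (2*W)*(444 + W) = 2*W*(444 + W))
l(627)/M(O(s(1, 0)), 232) - 278033/389541 = (2*627*(444 + 627))/77 - 278033/389541 = (2*627*1071)*(1/77) - 278033*1/389541 = 1343034*(1/77) - 278033/389541 = 17442 - 278033/389541 = 6794096089/389541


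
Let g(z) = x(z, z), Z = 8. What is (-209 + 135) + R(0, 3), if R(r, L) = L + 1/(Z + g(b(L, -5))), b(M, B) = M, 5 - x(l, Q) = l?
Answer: -709/10 ≈ -70.900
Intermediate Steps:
x(l, Q) = 5 - l
g(z) = 5 - z
R(r, L) = L + 1/(13 - L) (R(r, L) = L + 1/(8 + (5 - L)) = L + 1/(13 - L))
(-209 + 135) + R(0, 3) = (-209 + 135) + (-1 + 3² - 13*3)/(-13 + 3) = -74 + (-1 + 9 - 39)/(-10) = -74 - ⅒*(-31) = -74 + 31/10 = -709/10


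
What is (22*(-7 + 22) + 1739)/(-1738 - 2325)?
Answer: -2069/4063 ≈ -0.50923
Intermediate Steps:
(22*(-7 + 22) + 1739)/(-1738 - 2325) = (22*15 + 1739)/(-4063) = (330 + 1739)*(-1/4063) = 2069*(-1/4063) = -2069/4063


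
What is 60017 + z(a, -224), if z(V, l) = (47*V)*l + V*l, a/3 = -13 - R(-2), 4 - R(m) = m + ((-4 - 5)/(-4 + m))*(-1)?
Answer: 721265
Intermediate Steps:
R(m) = 4 - m - 9/(-4 + m) (R(m) = 4 - (m + ((-4 - 5)/(-4 + m))*(-1)) = 4 - (m - 9/(-4 + m)*(-1)) = 4 - (m + 9/(-4 + m)) = 4 + (-m - 9/(-4 + m)) = 4 - m - 9/(-4 + m))
a = -123/2 (a = 3*(-13 - (-25 - 1*(-2)**2 + 8*(-2))/(-4 - 2)) = 3*(-13 - (-25 - 1*4 - 16)/(-6)) = 3*(-13 - (-1)*(-25 - 4 - 16)/6) = 3*(-13 - (-1)*(-45)/6) = 3*(-13 - 1*15/2) = 3*(-13 - 15/2) = 3*(-41/2) = -123/2 ≈ -61.500)
z(V, l) = 48*V*l (z(V, l) = 47*V*l + V*l = 48*V*l)
60017 + z(a, -224) = 60017 + 48*(-123/2)*(-224) = 60017 + 661248 = 721265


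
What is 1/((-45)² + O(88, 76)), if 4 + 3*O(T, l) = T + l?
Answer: 3/6235 ≈ 0.00048115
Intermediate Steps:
O(T, l) = -4/3 + T/3 + l/3 (O(T, l) = -4/3 + (T + l)/3 = -4/3 + (T/3 + l/3) = -4/3 + T/3 + l/3)
1/((-45)² + O(88, 76)) = 1/((-45)² + (-4/3 + (⅓)*88 + (⅓)*76)) = 1/(2025 + (-4/3 + 88/3 + 76/3)) = 1/(2025 + 160/3) = 1/(6235/3) = 3/6235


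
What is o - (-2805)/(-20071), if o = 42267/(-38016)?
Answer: -318325279/254339712 ≈ -1.2516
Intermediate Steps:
o = -14089/12672 (o = 42267*(-1/38016) = -14089/12672 ≈ -1.1118)
o - (-2805)/(-20071) = -14089/12672 - (-2805)/(-20071) = -14089/12672 - (-2805)*(-1)/20071 = -14089/12672 - 1*2805/20071 = -14089/12672 - 2805/20071 = -318325279/254339712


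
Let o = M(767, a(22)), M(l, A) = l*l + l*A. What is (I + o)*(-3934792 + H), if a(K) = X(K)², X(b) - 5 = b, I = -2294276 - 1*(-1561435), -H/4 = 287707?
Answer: -2108452281420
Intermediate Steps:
H = -1150828 (H = -4*287707 = -1150828)
I = -732841 (I = -2294276 + 1561435 = -732841)
X(b) = 5 + b
a(K) = (5 + K)²
M(l, A) = l² + A*l
o = 1147432 (o = 767*((5 + 22)² + 767) = 767*(27² + 767) = 767*(729 + 767) = 767*1496 = 1147432)
(I + o)*(-3934792 + H) = (-732841 + 1147432)*(-3934792 - 1150828) = 414591*(-5085620) = -2108452281420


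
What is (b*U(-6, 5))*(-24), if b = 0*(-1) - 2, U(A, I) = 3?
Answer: 144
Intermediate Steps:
b = -2 (b = 0 - 2 = -2)
(b*U(-6, 5))*(-24) = -2*3*(-24) = -6*(-24) = 144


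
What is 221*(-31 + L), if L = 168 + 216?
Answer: 78013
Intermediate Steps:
L = 384
221*(-31 + L) = 221*(-31 + 384) = 221*353 = 78013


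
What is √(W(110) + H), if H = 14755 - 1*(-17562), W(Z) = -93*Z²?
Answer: I*√1092983 ≈ 1045.5*I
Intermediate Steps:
H = 32317 (H = 14755 + 17562 = 32317)
√(W(110) + H) = √(-93*110² + 32317) = √(-93*12100 + 32317) = √(-1125300 + 32317) = √(-1092983) = I*√1092983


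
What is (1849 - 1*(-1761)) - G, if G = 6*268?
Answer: 2002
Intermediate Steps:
G = 1608
(1849 - 1*(-1761)) - G = (1849 - 1*(-1761)) - 1*1608 = (1849 + 1761) - 1608 = 3610 - 1608 = 2002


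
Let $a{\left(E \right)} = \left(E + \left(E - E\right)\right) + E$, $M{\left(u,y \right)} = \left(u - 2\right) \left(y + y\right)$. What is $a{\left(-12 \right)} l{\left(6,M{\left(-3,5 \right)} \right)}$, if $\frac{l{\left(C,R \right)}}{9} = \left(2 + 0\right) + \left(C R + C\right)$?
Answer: $63072$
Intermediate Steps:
$M{\left(u,y \right)} = 2 y \left(-2 + u\right)$ ($M{\left(u,y \right)} = \left(-2 + u\right) 2 y = 2 y \left(-2 + u\right)$)
$a{\left(E \right)} = 2 E$ ($a{\left(E \right)} = \left(E + 0\right) + E = E + E = 2 E$)
$l{\left(C,R \right)} = 18 + 9 C + 9 C R$ ($l{\left(C,R \right)} = 9 \left(\left(2 + 0\right) + \left(C R + C\right)\right) = 9 \left(2 + \left(C + C R\right)\right) = 9 \left(2 + C + C R\right) = 18 + 9 C + 9 C R$)
$a{\left(-12 \right)} l{\left(6,M{\left(-3,5 \right)} \right)} = 2 \left(-12\right) \left(18 + 9 \cdot 6 + 9 \cdot 6 \cdot 2 \cdot 5 \left(-2 - 3\right)\right) = - 24 \left(18 + 54 + 9 \cdot 6 \cdot 2 \cdot 5 \left(-5\right)\right) = - 24 \left(18 + 54 + 9 \cdot 6 \left(-50\right)\right) = - 24 \left(18 + 54 - 2700\right) = \left(-24\right) \left(-2628\right) = 63072$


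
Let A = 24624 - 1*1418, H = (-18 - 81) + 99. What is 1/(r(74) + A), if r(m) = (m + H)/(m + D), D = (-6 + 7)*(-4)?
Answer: 35/812247 ≈ 4.3090e-5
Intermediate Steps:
H = 0 (H = -99 + 99 = 0)
D = -4 (D = 1*(-4) = -4)
r(m) = m/(-4 + m) (r(m) = (m + 0)/(m - 4) = m/(-4 + m))
A = 23206 (A = 24624 - 1418 = 23206)
1/(r(74) + A) = 1/(74/(-4 + 74) + 23206) = 1/(74/70 + 23206) = 1/(74*(1/70) + 23206) = 1/(37/35 + 23206) = 1/(812247/35) = 35/812247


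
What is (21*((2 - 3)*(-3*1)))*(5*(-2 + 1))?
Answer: -315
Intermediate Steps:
(21*((2 - 3)*(-3*1)))*(5*(-2 + 1)) = (21*(-1*(-3)))*(5*(-1)) = (21*3)*(-5) = 63*(-5) = -315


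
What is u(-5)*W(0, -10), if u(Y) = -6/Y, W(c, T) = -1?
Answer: -6/5 ≈ -1.2000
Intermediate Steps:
u(-5)*W(0, -10) = -6/(-5)*(-1) = -6*(-⅕)*(-1) = (6/5)*(-1) = -6/5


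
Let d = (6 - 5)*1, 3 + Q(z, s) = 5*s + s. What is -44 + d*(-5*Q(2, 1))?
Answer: -59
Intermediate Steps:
Q(z, s) = -3 + 6*s (Q(z, s) = -3 + (5*s + s) = -3 + 6*s)
d = 1 (d = 1*1 = 1)
-44 + d*(-5*Q(2, 1)) = -44 + 1*(-5*(-3 + 6*1)) = -44 + 1*(-5*(-3 + 6)) = -44 + 1*(-5*3) = -44 + 1*(-15) = -44 - 15 = -59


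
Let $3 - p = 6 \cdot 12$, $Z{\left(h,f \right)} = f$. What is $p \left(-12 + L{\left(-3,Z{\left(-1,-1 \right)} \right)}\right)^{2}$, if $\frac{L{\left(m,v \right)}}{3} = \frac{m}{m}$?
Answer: $-5589$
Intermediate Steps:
$L{\left(m,v \right)} = 3$ ($L{\left(m,v \right)} = 3 \frac{m}{m} = 3 \cdot 1 = 3$)
$p = -69$ ($p = 3 - 6 \cdot 12 = 3 - 72 = -69$)
$p \left(-12 + L{\left(-3,Z{\left(-1,-1 \right)} \right)}\right)^{2} = - 69 \left(-12 + 3\right)^{2} = - 69 \left(-9\right)^{2} = \left(-69\right) 81 = -5589$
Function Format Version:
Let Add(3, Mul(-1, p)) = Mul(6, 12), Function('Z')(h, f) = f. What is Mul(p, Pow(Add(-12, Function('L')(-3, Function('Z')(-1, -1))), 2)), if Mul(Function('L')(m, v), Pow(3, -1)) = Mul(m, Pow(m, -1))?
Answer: -5589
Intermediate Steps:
Function('L')(m, v) = 3 (Function('L')(m, v) = Mul(3, Mul(m, Pow(m, -1))) = Mul(3, 1) = 3)
p = -69 (p = Add(3, Mul(-1, Mul(6, 12))) = Add(3, Mul(-1, 72)) = Add(3, -72) = -69)
Mul(p, Pow(Add(-12, Function('L')(-3, Function('Z')(-1, -1))), 2)) = Mul(-69, Pow(Add(-12, 3), 2)) = Mul(-69, Pow(-9, 2)) = Mul(-69, 81) = -5589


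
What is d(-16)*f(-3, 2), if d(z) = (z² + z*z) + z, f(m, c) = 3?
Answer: 1488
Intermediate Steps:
d(z) = z + 2*z² (d(z) = (z² + z²) + z = 2*z² + z = z + 2*z²)
d(-16)*f(-3, 2) = -16*(1 + 2*(-16))*3 = -16*(1 - 32)*3 = -16*(-31)*3 = 496*3 = 1488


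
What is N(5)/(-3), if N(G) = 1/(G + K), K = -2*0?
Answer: -1/15 ≈ -0.066667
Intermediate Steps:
K = 0
N(G) = 1/G (N(G) = 1/(G + 0) = 1/G)
N(5)/(-3) = 1/(5*(-3)) = (⅕)*(-⅓) = -1/15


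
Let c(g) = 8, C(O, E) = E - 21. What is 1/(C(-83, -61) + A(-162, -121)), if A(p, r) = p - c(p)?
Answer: -1/252 ≈ -0.0039683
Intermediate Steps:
C(O, E) = -21 + E
A(p, r) = -8 + p (A(p, r) = p - 1*8 = p - 8 = -8 + p)
1/(C(-83, -61) + A(-162, -121)) = 1/((-21 - 61) + (-8 - 162)) = 1/(-82 - 170) = 1/(-252) = -1/252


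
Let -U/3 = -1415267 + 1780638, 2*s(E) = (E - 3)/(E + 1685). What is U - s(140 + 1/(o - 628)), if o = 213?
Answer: -830167515689/757374 ≈ -1.0961e+6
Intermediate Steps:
s(E) = (-3 + E)/(2*(1685 + E)) (s(E) = ((E - 3)/(E + 1685))/2 = ((-3 + E)/(1685 + E))/2 = (-3 + E)/(2*(1685 + E)))
U = -1096113 (U = -3*(-1415267 + 1780638) = -3*365371 = -1096113)
U - s(140 + 1/(o - 628)) = -1096113 - (-3 + (140 + 1/(213 - 628)))/(2*(1685 + (140 + 1/(213 - 628)))) = -1096113 - (-3 + (140 + 1/(-415)))/(2*(1685 + (140 + 1/(-415)))) = -1096113 - (-3 + (140 - 1/415))/(2*(1685 + (140 - 1/415))) = -1096113 - (-3 + 58099/415)/(2*(1685 + 58099/415)) = -1096113 - 56854/(2*757374/415*415) = -1096113 - 415*56854/(2*757374*415) = -1096113 - 1*28427/757374 = -1096113 - 28427/757374 = -830167515689/757374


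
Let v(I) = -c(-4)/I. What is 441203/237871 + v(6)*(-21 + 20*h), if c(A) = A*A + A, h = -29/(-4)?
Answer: -58550805/237871 ≈ -246.15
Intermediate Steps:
h = 29/4 (h = -29*(-1/4) = 29/4 ≈ 7.2500)
c(A) = A + A**2 (c(A) = A**2 + A = A + A**2)
v(I) = -12/I (v(I) = -(-4*(1 - 4))/I = -(-4*(-3))/I = -12/I)
441203/237871 + v(6)*(-21 + 20*h) = 441203/237871 + (-12/6)*(-21 + 20*(29/4)) = 441203*(1/237871) + (-12*1/6)*(-21 + 145) = 441203/237871 - 2*124 = 441203/237871 - 248 = -58550805/237871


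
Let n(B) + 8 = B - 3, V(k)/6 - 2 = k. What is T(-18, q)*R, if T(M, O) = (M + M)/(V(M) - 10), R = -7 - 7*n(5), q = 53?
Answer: 630/53 ≈ 11.887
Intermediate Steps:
V(k) = 12 + 6*k
n(B) = -11 + B (n(B) = -8 + (B - 3) = -8 + (-3 + B) = -11 + B)
R = 35 (R = -7 - 7*(-11 + 5) = -7 - 7*(-6) = -7 + 42 = 35)
T(M, O) = 2*M/(2 + 6*M) (T(M, O) = (M + M)/((12 + 6*M) - 10) = (2*M)/(2 + 6*M) = 2*M/(2 + 6*M))
T(-18, q)*R = -18/(1 + 3*(-18))*35 = -18/(1 - 54)*35 = -18/(-53)*35 = -18*(-1/53)*35 = (18/53)*35 = 630/53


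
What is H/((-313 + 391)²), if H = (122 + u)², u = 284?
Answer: 41209/1521 ≈ 27.093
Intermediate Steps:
H = 164836 (H = (122 + 284)² = 406² = 164836)
H/((-313 + 391)²) = 164836/((-313 + 391)²) = 164836/(78²) = 164836/6084 = 164836*(1/6084) = 41209/1521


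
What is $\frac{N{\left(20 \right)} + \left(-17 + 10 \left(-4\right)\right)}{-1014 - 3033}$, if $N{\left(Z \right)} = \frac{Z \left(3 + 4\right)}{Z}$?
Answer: $\frac{50}{4047} \approx 0.012355$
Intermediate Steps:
$N{\left(Z \right)} = 7$ ($N{\left(Z \right)} = \frac{Z 7}{Z} = \frac{7 Z}{Z} = 7$)
$\frac{N{\left(20 \right)} + \left(-17 + 10 \left(-4\right)\right)}{-1014 - 3033} = \frac{7 + \left(-17 + 10 \left(-4\right)\right)}{-1014 - 3033} = \frac{7 - 57}{-4047} = \left(7 - 57\right) \left(- \frac{1}{4047}\right) = \left(-50\right) \left(- \frac{1}{4047}\right) = \frac{50}{4047}$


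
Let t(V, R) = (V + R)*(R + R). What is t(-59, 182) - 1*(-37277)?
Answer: 82049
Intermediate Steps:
t(V, R) = 2*R*(R + V) (t(V, R) = (R + V)*(2*R) = 2*R*(R + V))
t(-59, 182) - 1*(-37277) = 2*182*(182 - 59) - 1*(-37277) = 2*182*123 + 37277 = 44772 + 37277 = 82049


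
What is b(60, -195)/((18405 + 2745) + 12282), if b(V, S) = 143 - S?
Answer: 169/16716 ≈ 0.010110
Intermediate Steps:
b(60, -195)/((18405 + 2745) + 12282) = (143 - 1*(-195))/((18405 + 2745) + 12282) = (143 + 195)/(21150 + 12282) = 338/33432 = 338*(1/33432) = 169/16716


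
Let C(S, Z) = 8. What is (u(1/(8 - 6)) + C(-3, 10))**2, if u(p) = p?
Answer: 289/4 ≈ 72.250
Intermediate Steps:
(u(1/(8 - 6)) + C(-3, 10))**2 = (1/(8 - 6) + 8)**2 = (1/2 + 8)**2 = (17/2)**2 = 289/4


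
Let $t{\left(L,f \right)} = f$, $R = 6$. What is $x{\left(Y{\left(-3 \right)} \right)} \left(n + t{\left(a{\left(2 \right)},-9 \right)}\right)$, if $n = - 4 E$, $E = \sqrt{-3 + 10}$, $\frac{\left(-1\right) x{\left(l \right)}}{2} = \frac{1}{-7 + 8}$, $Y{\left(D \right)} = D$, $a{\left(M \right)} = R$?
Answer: $18 + 8 \sqrt{7} \approx 39.166$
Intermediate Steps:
$a{\left(M \right)} = 6$
$x{\left(l \right)} = -2$ ($x{\left(l \right)} = - \frac{2}{-7 + 8} = - \frac{2}{1} = \left(-2\right) 1 = -2$)
$E = \sqrt{7} \approx 2.6458$
$n = - 4 \sqrt{7} \approx -10.583$
$x{\left(Y{\left(-3 \right)} \right)} \left(n + t{\left(a{\left(2 \right)},-9 \right)}\right) = - 2 \left(- 4 \sqrt{7} - 9\right) = - 2 \left(-9 - 4 \sqrt{7}\right) = 18 + 8 \sqrt{7}$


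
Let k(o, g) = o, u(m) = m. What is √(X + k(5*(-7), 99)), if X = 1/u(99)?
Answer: 2*I*√9526/33 ≈ 5.9152*I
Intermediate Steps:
X = 1/99 ≈ 0.010101
√(X + k(5*(-7), 99)) = √(1/99 + 5*(-7)) = √(1/99 - 35) = √(-3464/99) = 2*I*√9526/33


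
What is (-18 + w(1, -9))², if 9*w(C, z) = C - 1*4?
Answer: 3025/9 ≈ 336.11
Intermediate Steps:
w(C, z) = -4/9 + C/9 (w(C, z) = (C - 1*4)/9 = (C - 4)/9 = (-4 + C)/9 = -4/9 + C/9)
(-18 + w(1, -9))² = (-18 + (-4/9 + (⅑)*1))² = (-18 + (-4/9 + ⅑))² = (-18 - ⅓)² = (-55/3)² = 3025/9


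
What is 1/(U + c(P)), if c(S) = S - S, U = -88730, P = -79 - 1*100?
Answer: -1/88730 ≈ -1.1270e-5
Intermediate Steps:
P = -179 (P = -79 - 100 = -179)
c(S) = 0
1/(U + c(P)) = 1/(-88730 + 0) = 1/(-88730) = -1/88730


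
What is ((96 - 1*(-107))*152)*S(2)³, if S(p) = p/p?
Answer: 30856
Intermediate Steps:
S(p) = 1
((96 - 1*(-107))*152)*S(2)³ = ((96 - 1*(-107))*152)*1³ = ((96 + 107)*152)*1 = (203*152)*1 = 30856*1 = 30856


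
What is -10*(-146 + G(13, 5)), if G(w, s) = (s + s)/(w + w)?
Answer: 18930/13 ≈ 1456.2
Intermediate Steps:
G(w, s) = s/w (G(w, s) = (2*s)/((2*w)) = (2*s)*(1/(2*w)) = s/w)
-10*(-146 + G(13, 5)) = -10*(-146 + 5/13) = -10*(-1893/13) = 18930/13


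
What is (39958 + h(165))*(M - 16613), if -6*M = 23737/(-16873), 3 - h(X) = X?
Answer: -33465315137986/50619 ≈ -6.6112e+8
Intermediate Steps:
h(X) = 3 - X
M = 23737/101238 (M = -23737/(6*(-16873)) = -23737*(-1)/(6*16873) = -⅙*(-23737/16873) = 23737/101238 ≈ 0.23447)
(39958 + h(165))*(M - 16613) = (39958 + (3 - 1*165))*(23737/101238 - 16613) = (39958 + (3 - 165))*(-1681843157/101238) = (39958 - 162)*(-1681843157/101238) = 39796*(-1681843157/101238) = -33465315137986/50619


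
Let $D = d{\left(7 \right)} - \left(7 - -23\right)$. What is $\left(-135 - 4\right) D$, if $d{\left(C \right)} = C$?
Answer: $3197$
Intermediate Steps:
$D = -23$ ($D = 7 - \left(7 - -23\right) = 7 - \left(7 + 23\right) = 7 - 30 = -23$)
$\left(-135 - 4\right) D = \left(-135 - 4\right) \left(-23\right) = \left(-139\right) \left(-23\right) = 3197$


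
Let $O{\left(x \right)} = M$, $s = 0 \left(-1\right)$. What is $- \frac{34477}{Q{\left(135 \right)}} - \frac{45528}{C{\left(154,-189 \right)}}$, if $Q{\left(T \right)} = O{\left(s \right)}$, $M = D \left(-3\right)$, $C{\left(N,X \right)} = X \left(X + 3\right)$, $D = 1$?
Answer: $\frac{9617999}{837} \approx 11491.0$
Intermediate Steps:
$s = 0$
$C{\left(N,X \right)} = X \left(3 + X\right)$
$M = -3$ ($M = 1 \left(-3\right) = -3$)
$O{\left(x \right)} = -3$
$Q{\left(T \right)} = -3$
$- \frac{34477}{Q{\left(135 \right)}} - \frac{45528}{C{\left(154,-189 \right)}} = - \frac{34477}{-3} - \frac{45528}{\left(-189\right) \left(3 - 189\right)} = \left(-34477\right) \left(- \frac{1}{3}\right) - \frac{45528}{\left(-189\right) \left(-186\right)} = \frac{34477}{3} - \frac{45528}{35154} = \frac{34477}{3} - \frac{1084}{837} = \frac{9617999}{837}$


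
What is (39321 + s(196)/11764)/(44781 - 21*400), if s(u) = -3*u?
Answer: 38547638/35665507 ≈ 1.0808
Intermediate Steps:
(39321 + s(196)/11764)/(44781 - 21*400) = (39321 - 3*196/11764)/(44781 - 21*400) = (39321 - 588*1/11764)/(44781 - 8400) = (39321 - 147/2941)/36381 = (115642914/2941)*(1/36381) = 38547638/35665507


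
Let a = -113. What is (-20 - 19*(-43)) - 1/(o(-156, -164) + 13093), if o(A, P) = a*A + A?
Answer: 24360304/30565 ≈ 797.00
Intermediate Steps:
o(A, P) = -112*A (o(A, P) = -113*A + A = -112*A)
(-20 - 19*(-43)) - 1/(o(-156, -164) + 13093) = (-20 - 19*(-43)) - 1/(-112*(-156) + 13093) = (-20 + 817) - 1/(17472 + 13093) = 797 - 1/30565 = 24360304/30565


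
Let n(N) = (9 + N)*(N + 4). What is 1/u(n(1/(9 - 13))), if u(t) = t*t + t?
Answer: 256/284025 ≈ 0.00090133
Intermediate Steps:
n(N) = (4 + N)*(9 + N) (n(N) = (9 + N)*(4 + N) = (4 + N)*(9 + N))
u(t) = t + t**2 (u(t) = t**2 + t = t + t**2)
1/u(n(1/(9 - 13))) = 1/((36 + (1/(9 - 13))**2 + 13/(9 - 13))*(1 + (36 + (1/(9 - 13))**2 + 13/(9 - 13)))) = 1/((36 + (1/(-4))**2 + 13/(-4))*(1 + (36 + (1/(-4))**2 + 13/(-4)))) = 1/((36 + (-1/4)**2 + 13*(-1/4))*(1 + (36 + (-1/4)**2 + 13*(-1/4)))) = 1/((36 + 1/16 - 13/4)*(1 + (36 + 1/16 - 13/4))) = 1/(525*(1 + 525/16)/16) = 1/((525/16)*(541/16)) = 1/(284025/256) = 256/284025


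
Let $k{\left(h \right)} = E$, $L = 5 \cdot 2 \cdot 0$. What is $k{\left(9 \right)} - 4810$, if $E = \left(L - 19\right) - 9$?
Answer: $-4838$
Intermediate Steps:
$L = 0$ ($L = 10 \cdot 0 = 0$)
$E = -28$ ($E = \left(0 - 19\right) - 9 = -19 - 9 = -28$)
$k{\left(h \right)} = -28$
$k{\left(9 \right)} - 4810 = -28 - 4810 = -4838$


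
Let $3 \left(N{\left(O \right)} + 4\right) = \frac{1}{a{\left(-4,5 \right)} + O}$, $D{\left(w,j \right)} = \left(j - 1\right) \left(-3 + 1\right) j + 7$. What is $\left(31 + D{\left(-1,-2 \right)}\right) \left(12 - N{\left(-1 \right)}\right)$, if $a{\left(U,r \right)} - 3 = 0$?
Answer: $\frac{1235}{3} \approx 411.67$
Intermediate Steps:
$a{\left(U,r \right)} = 3$ ($a{\left(U,r \right)} = 3 + 0 = 3$)
$D{\left(w,j \right)} = 7 + j \left(2 - 2 j\right)$ ($D{\left(w,j \right)} = \left(-1 + j\right) \left(-2\right) j + 7 = \left(2 - 2 j\right) j + 7 = j \left(2 - 2 j\right) + 7 = 7 + j \left(2 - 2 j\right)$)
$N{\left(O \right)} = -4 + \frac{1}{3 \left(3 + O\right)}$
$\left(31 + D{\left(-1,-2 \right)}\right) \left(12 - N{\left(-1 \right)}\right) = \left(31 + \left(7 - 2 \left(-2\right)^{2} + 2 \left(-2\right)\right)\right) \left(12 - \frac{-35 - -12}{3 \left(3 - 1\right)}\right) = \left(31 - 5\right) \left(12 - \frac{-35 + 12}{3 \cdot 2}\right) = \left(31 - 5\right) \left(12 - \frac{1}{3} \cdot \frac{1}{2} \left(-23\right)\right) = \left(31 - 5\right) \left(12 - - \frac{23}{6}\right) = 26 \left(12 + \frac{23}{6}\right) = 26 \cdot \frac{95}{6} = \frac{1235}{3}$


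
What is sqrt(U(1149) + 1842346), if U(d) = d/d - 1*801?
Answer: sqrt(1841546) ≈ 1357.0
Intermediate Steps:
U(d) = -800 (U(d) = 1 - 801 = -800)
sqrt(U(1149) + 1842346) = sqrt(-800 + 1842346) = sqrt(1841546)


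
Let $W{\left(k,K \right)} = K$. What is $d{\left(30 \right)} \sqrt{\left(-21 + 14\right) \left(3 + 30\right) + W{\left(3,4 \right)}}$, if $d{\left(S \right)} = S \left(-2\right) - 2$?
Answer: $- 62 i \sqrt{227} \approx - 934.12 i$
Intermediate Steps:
$d{\left(S \right)} = -2 - 2 S$ ($d{\left(S \right)} = - 2 S - 2 = -2 - 2 S$)
$d{\left(30 \right)} \sqrt{\left(-21 + 14\right) \left(3 + 30\right) + W{\left(3,4 \right)}} = \left(-2 - 60\right) \sqrt{\left(-21 + 14\right) \left(3 + 30\right) + 4} = \left(-2 - 60\right) \sqrt{\left(-7\right) 33 + 4} = - 62 \sqrt{-231 + 4} = - 62 \sqrt{-227} = - 62 i \sqrt{227}$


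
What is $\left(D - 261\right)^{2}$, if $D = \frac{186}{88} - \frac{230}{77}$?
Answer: $\frac{6505551649}{94864} \approx 68578.0$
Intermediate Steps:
$D = - \frac{269}{308}$ ($D = 186 \cdot \frac{1}{88} - \frac{230}{77} = \frac{93}{44} - \frac{230}{77} = - \frac{269}{308} \approx -0.87338$)
$\left(D - 261\right)^{2} = \left(- \frac{269}{308} - 261\right)^{2} = \left(- \frac{80657}{308}\right)^{2} = \frac{6505551649}{94864}$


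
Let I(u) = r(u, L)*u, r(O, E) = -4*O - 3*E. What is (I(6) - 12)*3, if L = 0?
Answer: -468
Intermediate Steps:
I(u) = -4*u² (I(u) = (-4*u - 3*0)*u = (-4*u + 0)*u = (-4*u)*u = -4*u²)
(I(6) - 12)*3 = (-4*6² - 12)*3 = (-4*36 - 12)*3 = (-144 - 12)*3 = -156*3 = -468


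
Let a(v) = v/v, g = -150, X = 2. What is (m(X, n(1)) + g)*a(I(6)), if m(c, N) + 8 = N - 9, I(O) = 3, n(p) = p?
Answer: -166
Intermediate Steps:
m(c, N) = -17 + N (m(c, N) = -8 + (N - 9) = -8 + (-9 + N) = -17 + N)
a(v) = 1
(m(X, n(1)) + g)*a(I(6)) = ((-17 + 1) - 150)*1 = (-16 - 150)*1 = -166*1 = -166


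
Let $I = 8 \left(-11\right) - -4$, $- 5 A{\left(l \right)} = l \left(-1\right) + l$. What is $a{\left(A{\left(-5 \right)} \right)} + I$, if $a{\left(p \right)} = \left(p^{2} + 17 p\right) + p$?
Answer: $-84$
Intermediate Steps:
$A{\left(l \right)} = 0$ ($A{\left(l \right)} = - \frac{l \left(-1\right) + l}{5} = - \frac{- l + l}{5} = \left(- \frac{1}{5}\right) 0 = 0$)
$a{\left(p \right)} = p^{2} + 18 p$
$I = -84$ ($I = -88 + 4 = -84$)
$a{\left(A{\left(-5 \right)} \right)} + I = 0 \left(18 + 0\right) - 84 = 0 \cdot 18 - 84 = 0 - 84 = -84$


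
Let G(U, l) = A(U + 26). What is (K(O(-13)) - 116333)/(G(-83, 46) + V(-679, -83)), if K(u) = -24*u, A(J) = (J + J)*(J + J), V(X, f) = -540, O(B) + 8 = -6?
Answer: -115997/12456 ≈ -9.3125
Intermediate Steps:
O(B) = -14 (O(B) = -8 - 6 = -14)
A(J) = 4*J² (A(J) = (2*J)*(2*J) = 4*J²)
G(U, l) = 4*(26 + U)² (G(U, l) = 4*(U + 26)² = 4*(26 + U)²)
(K(O(-13)) - 116333)/(G(-83, 46) + V(-679, -83)) = (-24*(-14) - 116333)/(4*(26 - 83)² - 540) = (336 - 116333)/(4*(-57)² - 540) = -115997/(4*3249 - 540) = -115997/(12996 - 540) = -115997/12456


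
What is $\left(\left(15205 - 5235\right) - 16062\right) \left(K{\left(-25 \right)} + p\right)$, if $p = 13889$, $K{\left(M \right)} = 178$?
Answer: $-85696164$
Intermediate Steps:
$\left(\left(15205 - 5235\right) - 16062\right) \left(K{\left(-25 \right)} + p\right) = \left(\left(15205 - 5235\right) - 16062\right) \left(178 + 13889\right) = \left(\left(15205 - 5235\right) - 16062\right) 14067 = \left(9970 - 16062\right) 14067 = \left(-6092\right) 14067 = -85696164$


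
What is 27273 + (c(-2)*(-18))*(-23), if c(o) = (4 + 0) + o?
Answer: 28101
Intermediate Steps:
c(o) = 4 + o
27273 + (c(-2)*(-18))*(-23) = 27273 + ((4 - 2)*(-18))*(-23) = 27273 + (2*(-18))*(-23) = 27273 - 36*(-23) = 27273 + 828 = 28101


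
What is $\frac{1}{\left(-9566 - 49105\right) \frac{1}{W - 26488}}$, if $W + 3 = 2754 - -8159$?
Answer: $\frac{15578}{58671} \approx 0.26551$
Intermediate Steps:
$W = 10910$ ($W = -3 + \left(2754 - -8159\right) = -3 + \left(2754 + 8159\right) = -3 + 10913 = 10910$)
$\frac{1}{\left(-9566 - 49105\right) \frac{1}{W - 26488}} = \frac{1}{\left(-9566 - 49105\right) \frac{1}{10910 - 26488}} = \frac{1}{\left(-58671\right) \frac{1}{-15578}} = \frac{1}{\left(-58671\right) \left(- \frac{1}{15578}\right)} = \frac{1}{\frac{58671}{15578}} = \frac{15578}{58671}$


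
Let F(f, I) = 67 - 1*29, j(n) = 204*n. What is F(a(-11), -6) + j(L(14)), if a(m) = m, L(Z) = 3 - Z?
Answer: -2206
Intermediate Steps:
F(f, I) = 38 (F(f, I) = 67 - 29 = 38)
F(a(-11), -6) + j(L(14)) = 38 + 204*(3 - 1*14) = 38 + 204*(3 - 14) = 38 + 204*(-11) = 38 - 2244 = -2206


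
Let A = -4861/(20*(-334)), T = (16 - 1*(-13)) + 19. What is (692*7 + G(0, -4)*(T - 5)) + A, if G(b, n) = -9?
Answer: 29777621/6680 ≈ 4457.7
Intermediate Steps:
T = 48 (T = (16 + 13) + 19 = 29 + 19 = 48)
A = 4861/6680 (A = -4861/(-6680) = -4861*(-1/6680) = 4861/6680 ≈ 0.72769)
(692*7 + G(0, -4)*(T - 5)) + A = (692*7 - 9*(48 - 5)) + 4861/6680 = (4844 - 9*43) + 4861/6680 = (4844 - 387) + 4861/6680 = 4457 + 4861/6680 = 29777621/6680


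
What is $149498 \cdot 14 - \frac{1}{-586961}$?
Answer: $\frac{1228492938093}{586961} \approx 2.093 \cdot 10^{6}$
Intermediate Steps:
$149498 \cdot 14 - \frac{1}{-586961} = 2092972 - - \frac{1}{586961} = 2092972 + \frac{1}{586961} = \frac{1228492938093}{586961}$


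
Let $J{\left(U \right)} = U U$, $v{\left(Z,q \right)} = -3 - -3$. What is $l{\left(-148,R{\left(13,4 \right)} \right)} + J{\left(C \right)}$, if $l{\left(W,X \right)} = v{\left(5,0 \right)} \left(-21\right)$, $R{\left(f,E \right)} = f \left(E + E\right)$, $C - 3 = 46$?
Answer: $2401$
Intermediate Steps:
$C = 49$ ($C = 3 + 46 = 49$)
$v{\left(Z,q \right)} = 0$ ($v{\left(Z,q \right)} = -3 + 3 = 0$)
$R{\left(f,E \right)} = 2 E f$ ($R{\left(f,E \right)} = f 2 E = 2 E f$)
$l{\left(W,X \right)} = 0$ ($l{\left(W,X \right)} = 0 \left(-21\right) = 0$)
$J{\left(U \right)} = U^{2}$
$l{\left(-148,R{\left(13,4 \right)} \right)} + J{\left(C \right)} = 0 + 49^{2} = 0 + 2401 = 2401$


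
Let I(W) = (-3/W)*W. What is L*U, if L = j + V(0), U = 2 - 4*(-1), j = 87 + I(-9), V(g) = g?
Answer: 504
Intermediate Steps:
I(W) = -3
j = 84 (j = 87 - 3 = 84)
U = 6 (U = 2 + 4 = 6)
L = 84 (L = 84 + 0 = 84)
L*U = 84*6 = 504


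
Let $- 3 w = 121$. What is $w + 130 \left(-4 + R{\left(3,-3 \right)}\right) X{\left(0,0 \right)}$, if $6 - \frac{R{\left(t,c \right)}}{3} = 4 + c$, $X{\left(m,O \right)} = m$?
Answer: $- \frac{121}{3} \approx -40.333$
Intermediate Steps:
$R{\left(t,c \right)} = 6 - 3 c$ ($R{\left(t,c \right)} = 18 - 3 \left(4 + c\right) = 18 - \left(12 + 3 c\right) = 6 - 3 c$)
$w = - \frac{121}{3}$ ($w = \left(- \frac{1}{3}\right) 121 = - \frac{121}{3} \approx -40.333$)
$w + 130 \left(-4 + R{\left(3,-3 \right)}\right) X{\left(0,0 \right)} = - \frac{121}{3} + 130 \left(-4 + \left(6 - -9\right)\right) 0 = - \frac{121}{3} + 130 \left(-4 + \left(6 + 9\right)\right) 0 = - \frac{121}{3} + 130 \left(-4 + 15\right) 0 = - \frac{121}{3} + 130 \cdot 11 \cdot 0 = - \frac{121}{3} + 130 \cdot 0 = - \frac{121}{3} + 0 = - \frac{121}{3}$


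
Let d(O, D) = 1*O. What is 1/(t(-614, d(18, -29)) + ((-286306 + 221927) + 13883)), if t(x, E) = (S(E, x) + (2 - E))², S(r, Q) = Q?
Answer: 1/346404 ≈ 2.8868e-6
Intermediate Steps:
d(O, D) = O
t(x, E) = (2 + x - E)² (t(x, E) = (x + (2 - E))² = (2 + x - E)²)
1/(t(-614, d(18, -29)) + ((-286306 + 221927) + 13883)) = 1/((2 - 614 - 1*18)² + ((-286306 + 221927) + 13883)) = 1/((2 - 614 - 18)² + (-64379 + 13883)) = 1/((-630)² - 50496) = 1/(396900 - 50496) = 1/346404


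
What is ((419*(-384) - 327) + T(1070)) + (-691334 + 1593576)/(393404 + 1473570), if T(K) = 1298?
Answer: -149287457354/933487 ≈ -1.5992e+5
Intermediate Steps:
((419*(-384) - 327) + T(1070)) + (-691334 + 1593576)/(393404 + 1473570) = ((419*(-384) - 327) + 1298) + (-691334 + 1593576)/(393404 + 1473570) = ((-160896 - 327) + 1298) + 902242/1866974 = (-161223 + 1298) + 902242*(1/1866974) = -159925 + 451121/933487 = -149287457354/933487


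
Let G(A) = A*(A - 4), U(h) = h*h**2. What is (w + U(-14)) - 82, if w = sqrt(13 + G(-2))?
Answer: -2821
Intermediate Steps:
U(h) = h**3
G(A) = A*(-4 + A)
w = 5 (w = sqrt(13 - 2*(-4 - 2)) = sqrt(13 - 2*(-6)) = sqrt(13 + 12) = sqrt(25) = 5)
(w + U(-14)) - 82 = (5 + (-14)**3) - 82 = (5 - 2744) - 82 = -2739 - 82 = -2821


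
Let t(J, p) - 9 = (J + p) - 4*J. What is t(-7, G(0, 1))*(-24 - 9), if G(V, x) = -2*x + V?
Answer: -924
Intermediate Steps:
G(V, x) = V - 2*x
t(J, p) = 9 + p - 3*J (t(J, p) = 9 + ((J + p) - 4*J) = 9 + (p - 3*J) = 9 + p - 3*J)
t(-7, G(0, 1))*(-24 - 9) = (9 + (0 - 2*1) - 3*(-7))*(-24 - 9) = (9 + (0 - 2) + 21)*(-33) = (9 - 2 + 21)*(-33) = 28*(-33) = -924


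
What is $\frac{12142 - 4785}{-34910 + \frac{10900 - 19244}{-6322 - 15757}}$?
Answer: $- \frac{162435203}{770769546} \approx -0.21074$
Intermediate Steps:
$\frac{12142 - 4785}{-34910 + \frac{10900 - 19244}{-6322 - 15757}} = \frac{12142 - 4785}{-34910 - \frac{8344}{-22079}} = \frac{7357}{-34910 - - \frac{8344}{22079}} = \frac{7357}{-34910 + \frac{8344}{22079}} = \frac{7357}{- \frac{770769546}{22079}} = 7357 \left(- \frac{22079}{770769546}\right) = - \frac{162435203}{770769546}$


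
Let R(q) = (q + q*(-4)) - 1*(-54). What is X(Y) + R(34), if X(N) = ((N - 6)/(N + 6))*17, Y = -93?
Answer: -831/29 ≈ -28.655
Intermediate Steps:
R(q) = 54 - 3*q (R(q) = (q - 4*q) + 54 = -3*q + 54 = 54 - 3*q)
X(N) = 17*(-6 + N)/(6 + N) (X(N) = ((-6 + N)/(6 + N))*17 = 17*(-6 + N)/(6 + N))
X(Y) + R(34) = 17*(-6 - 93)/(6 - 93) + (54 - 3*34) = 17*(-99)/(-87) + (54 - 102) = 17*(-1/87)*(-99) - 48 = 561/29 - 48 = -831/29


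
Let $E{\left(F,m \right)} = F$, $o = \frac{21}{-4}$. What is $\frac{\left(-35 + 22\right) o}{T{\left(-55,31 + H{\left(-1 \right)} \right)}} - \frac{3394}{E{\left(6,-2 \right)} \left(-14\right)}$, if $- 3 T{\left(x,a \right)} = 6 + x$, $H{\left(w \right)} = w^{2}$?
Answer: $\frac{535}{12} \approx 44.583$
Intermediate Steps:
$o = - \frac{21}{4}$ ($o = 21 \left(- \frac{1}{4}\right) = - \frac{21}{4} \approx -5.25$)
$T{\left(x,a \right)} = -2 - \frac{x}{3}$ ($T{\left(x,a \right)} = - \frac{6 + x}{3} = -2 - \frac{x}{3}$)
$\frac{\left(-35 + 22\right) o}{T{\left(-55,31 + H{\left(-1 \right)} \right)}} - \frac{3394}{E{\left(6,-2 \right)} \left(-14\right)} = \frac{\left(-35 + 22\right) \left(- \frac{21}{4}\right)}{-2 - - \frac{55}{3}} - \frac{3394}{6 \left(-14\right)} = \frac{\left(-13\right) \left(- \frac{21}{4}\right)}{-2 + \frac{55}{3}} - \frac{3394}{-84} = \frac{273}{4 \cdot \frac{49}{3}} - - \frac{1697}{42} = \frac{273}{4} \cdot \frac{3}{49} + \frac{1697}{42} = \frac{117}{28} + \frac{1697}{42} = \frac{535}{12}$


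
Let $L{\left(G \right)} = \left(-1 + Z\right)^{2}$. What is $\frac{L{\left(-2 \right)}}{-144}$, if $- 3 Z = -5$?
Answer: $- \frac{1}{324} \approx -0.0030864$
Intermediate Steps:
$Z = \frac{5}{3}$ ($Z = \left(- \frac{1}{3}\right) \left(-5\right) = \frac{5}{3} \approx 1.6667$)
$L{\left(G \right)} = \frac{4}{9}$ ($L{\left(G \right)} = \left(-1 + \frac{5}{3}\right)^{2} = \left(\frac{2}{3}\right)^{2} = \frac{4}{9}$)
$\frac{L{\left(-2 \right)}}{-144} = \frac{4}{9 \left(-144\right)} = \frac{4}{9} \left(- \frac{1}{144}\right) = - \frac{1}{324}$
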